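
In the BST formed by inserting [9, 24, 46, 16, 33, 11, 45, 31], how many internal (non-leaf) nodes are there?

Tree built from: [9, 24, 46, 16, 33, 11, 45, 31]
Tree (level-order array): [9, None, 24, 16, 46, 11, None, 33, None, None, None, 31, 45]
Rule: An internal node has at least one child.
Per-node child counts:
  node 9: 1 child(ren)
  node 24: 2 child(ren)
  node 16: 1 child(ren)
  node 11: 0 child(ren)
  node 46: 1 child(ren)
  node 33: 2 child(ren)
  node 31: 0 child(ren)
  node 45: 0 child(ren)
Matching nodes: [9, 24, 16, 46, 33]
Count of internal (non-leaf) nodes: 5


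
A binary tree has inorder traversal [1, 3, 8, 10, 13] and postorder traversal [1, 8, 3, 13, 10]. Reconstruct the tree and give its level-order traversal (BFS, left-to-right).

Inorder:   [1, 3, 8, 10, 13]
Postorder: [1, 8, 3, 13, 10]
Algorithm: postorder visits root last, so walk postorder right-to-left;
each value is the root of the current inorder slice — split it at that
value, recurse on the right subtree first, then the left.
Recursive splits:
  root=10; inorder splits into left=[1, 3, 8], right=[13]
  root=13; inorder splits into left=[], right=[]
  root=3; inorder splits into left=[1], right=[8]
  root=8; inorder splits into left=[], right=[]
  root=1; inorder splits into left=[], right=[]
Reconstructed level-order: [10, 3, 13, 1, 8]


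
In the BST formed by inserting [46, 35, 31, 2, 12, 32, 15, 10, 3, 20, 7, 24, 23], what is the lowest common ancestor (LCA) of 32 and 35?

Tree insertion order: [46, 35, 31, 2, 12, 32, 15, 10, 3, 20, 7, 24, 23]
Tree (level-order array): [46, 35, None, 31, None, 2, 32, None, 12, None, None, 10, 15, 3, None, None, 20, None, 7, None, 24, None, None, 23]
In a BST, the LCA of p=32, q=35 is the first node v on the
root-to-leaf path with p <= v <= q (go left if both < v, right if both > v).
Walk from root:
  at 46: both 32 and 35 < 46, go left
  at 35: 32 <= 35 <= 35, this is the LCA
LCA = 35


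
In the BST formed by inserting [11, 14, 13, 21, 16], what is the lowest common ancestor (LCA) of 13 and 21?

Tree insertion order: [11, 14, 13, 21, 16]
Tree (level-order array): [11, None, 14, 13, 21, None, None, 16]
In a BST, the LCA of p=13, q=21 is the first node v on the
root-to-leaf path with p <= v <= q (go left if both < v, right if both > v).
Walk from root:
  at 11: both 13 and 21 > 11, go right
  at 14: 13 <= 14 <= 21, this is the LCA
LCA = 14


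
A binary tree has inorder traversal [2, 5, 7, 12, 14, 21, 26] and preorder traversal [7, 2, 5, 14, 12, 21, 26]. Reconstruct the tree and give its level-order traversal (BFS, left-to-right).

Inorder:  [2, 5, 7, 12, 14, 21, 26]
Preorder: [7, 2, 5, 14, 12, 21, 26]
Algorithm: preorder visits root first, so consume preorder in order;
for each root, split the current inorder slice at that value into
left-subtree inorder and right-subtree inorder, then recurse.
Recursive splits:
  root=7; inorder splits into left=[2, 5], right=[12, 14, 21, 26]
  root=2; inorder splits into left=[], right=[5]
  root=5; inorder splits into left=[], right=[]
  root=14; inorder splits into left=[12], right=[21, 26]
  root=12; inorder splits into left=[], right=[]
  root=21; inorder splits into left=[], right=[26]
  root=26; inorder splits into left=[], right=[]
Reconstructed level-order: [7, 2, 14, 5, 12, 21, 26]


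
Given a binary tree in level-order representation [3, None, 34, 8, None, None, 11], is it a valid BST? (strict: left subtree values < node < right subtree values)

Level-order array: [3, None, 34, 8, None, None, 11]
Validate using subtree bounds (lo, hi): at each node, require lo < value < hi,
then recurse left with hi=value and right with lo=value.
Preorder trace (stopping at first violation):
  at node 3 with bounds (-inf, +inf): OK
  at node 34 with bounds (3, +inf): OK
  at node 8 with bounds (3, 34): OK
  at node 11 with bounds (8, 34): OK
No violation found at any node.
Result: Valid BST


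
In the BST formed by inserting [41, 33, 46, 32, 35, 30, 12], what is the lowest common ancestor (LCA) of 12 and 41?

Tree insertion order: [41, 33, 46, 32, 35, 30, 12]
Tree (level-order array): [41, 33, 46, 32, 35, None, None, 30, None, None, None, 12]
In a BST, the LCA of p=12, q=41 is the first node v on the
root-to-leaf path with p <= v <= q (go left if both < v, right if both > v).
Walk from root:
  at 41: 12 <= 41 <= 41, this is the LCA
LCA = 41


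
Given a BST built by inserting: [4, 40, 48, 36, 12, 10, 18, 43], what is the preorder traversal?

Tree insertion order: [4, 40, 48, 36, 12, 10, 18, 43]
Tree (level-order array): [4, None, 40, 36, 48, 12, None, 43, None, 10, 18]
Preorder traversal: [4, 40, 36, 12, 10, 18, 48, 43]


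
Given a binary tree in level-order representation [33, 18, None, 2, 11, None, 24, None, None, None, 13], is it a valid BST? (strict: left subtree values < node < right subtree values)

Level-order array: [33, 18, None, 2, 11, None, 24, None, None, None, 13]
Validate using subtree bounds (lo, hi): at each node, require lo < value < hi,
then recurse left with hi=value and right with lo=value.
Preorder trace (stopping at first violation):
  at node 33 with bounds (-inf, +inf): OK
  at node 18 with bounds (-inf, 33): OK
  at node 2 with bounds (-inf, 18): OK
  at node 24 with bounds (2, 18): VIOLATION
Node 24 violates its bound: not (2 < 24 < 18).
Result: Not a valid BST


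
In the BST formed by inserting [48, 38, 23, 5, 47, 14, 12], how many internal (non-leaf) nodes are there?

Tree built from: [48, 38, 23, 5, 47, 14, 12]
Tree (level-order array): [48, 38, None, 23, 47, 5, None, None, None, None, 14, 12]
Rule: An internal node has at least one child.
Per-node child counts:
  node 48: 1 child(ren)
  node 38: 2 child(ren)
  node 23: 1 child(ren)
  node 5: 1 child(ren)
  node 14: 1 child(ren)
  node 12: 0 child(ren)
  node 47: 0 child(ren)
Matching nodes: [48, 38, 23, 5, 14]
Count of internal (non-leaf) nodes: 5


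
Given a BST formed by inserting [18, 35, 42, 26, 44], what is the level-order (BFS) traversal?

Tree insertion order: [18, 35, 42, 26, 44]
Tree (level-order array): [18, None, 35, 26, 42, None, None, None, 44]
BFS from the root, enqueuing left then right child of each popped node:
  queue [18] -> pop 18, enqueue [35], visited so far: [18]
  queue [35] -> pop 35, enqueue [26, 42], visited so far: [18, 35]
  queue [26, 42] -> pop 26, enqueue [none], visited so far: [18, 35, 26]
  queue [42] -> pop 42, enqueue [44], visited so far: [18, 35, 26, 42]
  queue [44] -> pop 44, enqueue [none], visited so far: [18, 35, 26, 42, 44]
Result: [18, 35, 26, 42, 44]


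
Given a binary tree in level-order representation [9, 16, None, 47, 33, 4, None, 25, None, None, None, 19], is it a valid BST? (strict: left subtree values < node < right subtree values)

Level-order array: [9, 16, None, 47, 33, 4, None, 25, None, None, None, 19]
Validate using subtree bounds (lo, hi): at each node, require lo < value < hi,
then recurse left with hi=value and right with lo=value.
Preorder trace (stopping at first violation):
  at node 9 with bounds (-inf, +inf): OK
  at node 16 with bounds (-inf, 9): VIOLATION
Node 16 violates its bound: not (-inf < 16 < 9).
Result: Not a valid BST


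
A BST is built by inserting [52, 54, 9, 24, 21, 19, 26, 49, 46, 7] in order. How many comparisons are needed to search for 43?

Search path for 43: 52 -> 9 -> 24 -> 26 -> 49 -> 46
Found: False
Comparisons: 6


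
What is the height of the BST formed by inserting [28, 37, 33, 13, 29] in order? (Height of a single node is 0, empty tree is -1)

Insertion order: [28, 37, 33, 13, 29]
Tree (level-order array): [28, 13, 37, None, None, 33, None, 29]
Compute height bottom-up (empty subtree = -1):
  height(13) = 1 + max(-1, -1) = 0
  height(29) = 1 + max(-1, -1) = 0
  height(33) = 1 + max(0, -1) = 1
  height(37) = 1 + max(1, -1) = 2
  height(28) = 1 + max(0, 2) = 3
Height = 3


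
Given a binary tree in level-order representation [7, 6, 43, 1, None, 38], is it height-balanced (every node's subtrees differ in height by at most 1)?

Tree (level-order array): [7, 6, 43, 1, None, 38]
Definition: a tree is height-balanced if, at every node, |h(left) - h(right)| <= 1 (empty subtree has height -1).
Bottom-up per-node check:
  node 1: h_left=-1, h_right=-1, diff=0 [OK], height=0
  node 6: h_left=0, h_right=-1, diff=1 [OK], height=1
  node 38: h_left=-1, h_right=-1, diff=0 [OK], height=0
  node 43: h_left=0, h_right=-1, diff=1 [OK], height=1
  node 7: h_left=1, h_right=1, diff=0 [OK], height=2
All nodes satisfy the balance condition.
Result: Balanced


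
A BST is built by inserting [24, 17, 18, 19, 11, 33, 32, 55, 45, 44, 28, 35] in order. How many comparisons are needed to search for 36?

Search path for 36: 24 -> 33 -> 55 -> 45 -> 44 -> 35
Found: False
Comparisons: 6


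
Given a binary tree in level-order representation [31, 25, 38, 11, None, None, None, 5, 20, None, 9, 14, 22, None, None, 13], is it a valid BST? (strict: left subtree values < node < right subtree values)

Level-order array: [31, 25, 38, 11, None, None, None, 5, 20, None, 9, 14, 22, None, None, 13]
Validate using subtree bounds (lo, hi): at each node, require lo < value < hi,
then recurse left with hi=value and right with lo=value.
Preorder trace (stopping at first violation):
  at node 31 with bounds (-inf, +inf): OK
  at node 25 with bounds (-inf, 31): OK
  at node 11 with bounds (-inf, 25): OK
  at node 5 with bounds (-inf, 11): OK
  at node 9 with bounds (5, 11): OK
  at node 20 with bounds (11, 25): OK
  at node 14 with bounds (11, 20): OK
  at node 13 with bounds (11, 14): OK
  at node 22 with bounds (20, 25): OK
  at node 38 with bounds (31, +inf): OK
No violation found at any node.
Result: Valid BST


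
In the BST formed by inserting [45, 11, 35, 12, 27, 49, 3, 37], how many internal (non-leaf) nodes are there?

Tree built from: [45, 11, 35, 12, 27, 49, 3, 37]
Tree (level-order array): [45, 11, 49, 3, 35, None, None, None, None, 12, 37, None, 27]
Rule: An internal node has at least one child.
Per-node child counts:
  node 45: 2 child(ren)
  node 11: 2 child(ren)
  node 3: 0 child(ren)
  node 35: 2 child(ren)
  node 12: 1 child(ren)
  node 27: 0 child(ren)
  node 37: 0 child(ren)
  node 49: 0 child(ren)
Matching nodes: [45, 11, 35, 12]
Count of internal (non-leaf) nodes: 4


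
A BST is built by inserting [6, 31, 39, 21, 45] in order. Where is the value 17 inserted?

Starting tree (level order): [6, None, 31, 21, 39, None, None, None, 45]
Insertion path: 6 -> 31 -> 21
Result: insert 17 as left child of 21
Final tree (level order): [6, None, 31, 21, 39, 17, None, None, 45]


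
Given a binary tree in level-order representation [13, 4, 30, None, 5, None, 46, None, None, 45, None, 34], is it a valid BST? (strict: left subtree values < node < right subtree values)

Level-order array: [13, 4, 30, None, 5, None, 46, None, None, 45, None, 34]
Validate using subtree bounds (lo, hi): at each node, require lo < value < hi,
then recurse left with hi=value and right with lo=value.
Preorder trace (stopping at first violation):
  at node 13 with bounds (-inf, +inf): OK
  at node 4 with bounds (-inf, 13): OK
  at node 5 with bounds (4, 13): OK
  at node 30 with bounds (13, +inf): OK
  at node 46 with bounds (30, +inf): OK
  at node 45 with bounds (30, 46): OK
  at node 34 with bounds (30, 45): OK
No violation found at any node.
Result: Valid BST


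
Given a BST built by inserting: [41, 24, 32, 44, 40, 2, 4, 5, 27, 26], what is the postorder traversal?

Tree insertion order: [41, 24, 32, 44, 40, 2, 4, 5, 27, 26]
Tree (level-order array): [41, 24, 44, 2, 32, None, None, None, 4, 27, 40, None, 5, 26]
Postorder traversal: [5, 4, 2, 26, 27, 40, 32, 24, 44, 41]


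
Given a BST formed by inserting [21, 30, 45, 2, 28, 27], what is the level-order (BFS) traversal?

Tree insertion order: [21, 30, 45, 2, 28, 27]
Tree (level-order array): [21, 2, 30, None, None, 28, 45, 27]
BFS from the root, enqueuing left then right child of each popped node:
  queue [21] -> pop 21, enqueue [2, 30], visited so far: [21]
  queue [2, 30] -> pop 2, enqueue [none], visited so far: [21, 2]
  queue [30] -> pop 30, enqueue [28, 45], visited so far: [21, 2, 30]
  queue [28, 45] -> pop 28, enqueue [27], visited so far: [21, 2, 30, 28]
  queue [45, 27] -> pop 45, enqueue [none], visited so far: [21, 2, 30, 28, 45]
  queue [27] -> pop 27, enqueue [none], visited so far: [21, 2, 30, 28, 45, 27]
Result: [21, 2, 30, 28, 45, 27]


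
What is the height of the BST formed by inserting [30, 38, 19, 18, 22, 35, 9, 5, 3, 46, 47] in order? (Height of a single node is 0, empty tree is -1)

Insertion order: [30, 38, 19, 18, 22, 35, 9, 5, 3, 46, 47]
Tree (level-order array): [30, 19, 38, 18, 22, 35, 46, 9, None, None, None, None, None, None, 47, 5, None, None, None, 3]
Compute height bottom-up (empty subtree = -1):
  height(3) = 1 + max(-1, -1) = 0
  height(5) = 1 + max(0, -1) = 1
  height(9) = 1 + max(1, -1) = 2
  height(18) = 1 + max(2, -1) = 3
  height(22) = 1 + max(-1, -1) = 0
  height(19) = 1 + max(3, 0) = 4
  height(35) = 1 + max(-1, -1) = 0
  height(47) = 1 + max(-1, -1) = 0
  height(46) = 1 + max(-1, 0) = 1
  height(38) = 1 + max(0, 1) = 2
  height(30) = 1 + max(4, 2) = 5
Height = 5


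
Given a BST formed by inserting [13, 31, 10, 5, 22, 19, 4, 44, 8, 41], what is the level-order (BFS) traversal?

Tree insertion order: [13, 31, 10, 5, 22, 19, 4, 44, 8, 41]
Tree (level-order array): [13, 10, 31, 5, None, 22, 44, 4, 8, 19, None, 41]
BFS from the root, enqueuing left then right child of each popped node:
  queue [13] -> pop 13, enqueue [10, 31], visited so far: [13]
  queue [10, 31] -> pop 10, enqueue [5], visited so far: [13, 10]
  queue [31, 5] -> pop 31, enqueue [22, 44], visited so far: [13, 10, 31]
  queue [5, 22, 44] -> pop 5, enqueue [4, 8], visited so far: [13, 10, 31, 5]
  queue [22, 44, 4, 8] -> pop 22, enqueue [19], visited so far: [13, 10, 31, 5, 22]
  queue [44, 4, 8, 19] -> pop 44, enqueue [41], visited so far: [13, 10, 31, 5, 22, 44]
  queue [4, 8, 19, 41] -> pop 4, enqueue [none], visited so far: [13, 10, 31, 5, 22, 44, 4]
  queue [8, 19, 41] -> pop 8, enqueue [none], visited so far: [13, 10, 31, 5, 22, 44, 4, 8]
  queue [19, 41] -> pop 19, enqueue [none], visited so far: [13, 10, 31, 5, 22, 44, 4, 8, 19]
  queue [41] -> pop 41, enqueue [none], visited so far: [13, 10, 31, 5, 22, 44, 4, 8, 19, 41]
Result: [13, 10, 31, 5, 22, 44, 4, 8, 19, 41]


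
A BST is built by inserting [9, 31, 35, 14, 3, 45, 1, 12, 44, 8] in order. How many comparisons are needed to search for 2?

Search path for 2: 9 -> 3 -> 1
Found: False
Comparisons: 3


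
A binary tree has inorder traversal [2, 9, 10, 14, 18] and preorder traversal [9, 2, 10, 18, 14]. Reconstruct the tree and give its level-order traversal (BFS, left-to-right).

Inorder:  [2, 9, 10, 14, 18]
Preorder: [9, 2, 10, 18, 14]
Algorithm: preorder visits root first, so consume preorder in order;
for each root, split the current inorder slice at that value into
left-subtree inorder and right-subtree inorder, then recurse.
Recursive splits:
  root=9; inorder splits into left=[2], right=[10, 14, 18]
  root=2; inorder splits into left=[], right=[]
  root=10; inorder splits into left=[], right=[14, 18]
  root=18; inorder splits into left=[14], right=[]
  root=14; inorder splits into left=[], right=[]
Reconstructed level-order: [9, 2, 10, 18, 14]


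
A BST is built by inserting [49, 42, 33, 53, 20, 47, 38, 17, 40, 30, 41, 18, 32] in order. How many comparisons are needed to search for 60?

Search path for 60: 49 -> 53
Found: False
Comparisons: 2


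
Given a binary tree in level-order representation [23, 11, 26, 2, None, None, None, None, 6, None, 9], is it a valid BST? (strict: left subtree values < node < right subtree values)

Level-order array: [23, 11, 26, 2, None, None, None, None, 6, None, 9]
Validate using subtree bounds (lo, hi): at each node, require lo < value < hi,
then recurse left with hi=value and right with lo=value.
Preorder trace (stopping at first violation):
  at node 23 with bounds (-inf, +inf): OK
  at node 11 with bounds (-inf, 23): OK
  at node 2 with bounds (-inf, 11): OK
  at node 6 with bounds (2, 11): OK
  at node 9 with bounds (6, 11): OK
  at node 26 with bounds (23, +inf): OK
No violation found at any node.
Result: Valid BST


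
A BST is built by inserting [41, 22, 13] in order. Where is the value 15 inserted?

Starting tree (level order): [41, 22, None, 13]
Insertion path: 41 -> 22 -> 13
Result: insert 15 as right child of 13
Final tree (level order): [41, 22, None, 13, None, None, 15]


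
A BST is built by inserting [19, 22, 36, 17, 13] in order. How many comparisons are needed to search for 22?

Search path for 22: 19 -> 22
Found: True
Comparisons: 2


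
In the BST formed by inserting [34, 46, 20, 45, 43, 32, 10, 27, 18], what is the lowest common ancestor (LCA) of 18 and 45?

Tree insertion order: [34, 46, 20, 45, 43, 32, 10, 27, 18]
Tree (level-order array): [34, 20, 46, 10, 32, 45, None, None, 18, 27, None, 43]
In a BST, the LCA of p=18, q=45 is the first node v on the
root-to-leaf path with p <= v <= q (go left if both < v, right if both > v).
Walk from root:
  at 34: 18 <= 34 <= 45, this is the LCA
LCA = 34


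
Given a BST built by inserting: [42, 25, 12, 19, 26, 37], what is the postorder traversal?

Tree insertion order: [42, 25, 12, 19, 26, 37]
Tree (level-order array): [42, 25, None, 12, 26, None, 19, None, 37]
Postorder traversal: [19, 12, 37, 26, 25, 42]


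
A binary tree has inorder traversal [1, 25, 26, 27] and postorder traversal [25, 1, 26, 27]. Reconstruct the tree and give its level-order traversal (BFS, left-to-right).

Inorder:   [1, 25, 26, 27]
Postorder: [25, 1, 26, 27]
Algorithm: postorder visits root last, so walk postorder right-to-left;
each value is the root of the current inorder slice — split it at that
value, recurse on the right subtree first, then the left.
Recursive splits:
  root=27; inorder splits into left=[1, 25, 26], right=[]
  root=26; inorder splits into left=[1, 25], right=[]
  root=1; inorder splits into left=[], right=[25]
  root=25; inorder splits into left=[], right=[]
Reconstructed level-order: [27, 26, 1, 25]


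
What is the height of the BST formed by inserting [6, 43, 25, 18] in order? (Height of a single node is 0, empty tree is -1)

Insertion order: [6, 43, 25, 18]
Tree (level-order array): [6, None, 43, 25, None, 18]
Compute height bottom-up (empty subtree = -1):
  height(18) = 1 + max(-1, -1) = 0
  height(25) = 1 + max(0, -1) = 1
  height(43) = 1 + max(1, -1) = 2
  height(6) = 1 + max(-1, 2) = 3
Height = 3


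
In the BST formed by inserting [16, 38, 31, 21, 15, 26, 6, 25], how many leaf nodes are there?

Tree built from: [16, 38, 31, 21, 15, 26, 6, 25]
Tree (level-order array): [16, 15, 38, 6, None, 31, None, None, None, 21, None, None, 26, 25]
Rule: A leaf has 0 children.
Per-node child counts:
  node 16: 2 child(ren)
  node 15: 1 child(ren)
  node 6: 0 child(ren)
  node 38: 1 child(ren)
  node 31: 1 child(ren)
  node 21: 1 child(ren)
  node 26: 1 child(ren)
  node 25: 0 child(ren)
Matching nodes: [6, 25]
Count of leaf nodes: 2


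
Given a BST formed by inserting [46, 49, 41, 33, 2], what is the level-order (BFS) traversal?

Tree insertion order: [46, 49, 41, 33, 2]
Tree (level-order array): [46, 41, 49, 33, None, None, None, 2]
BFS from the root, enqueuing left then right child of each popped node:
  queue [46] -> pop 46, enqueue [41, 49], visited so far: [46]
  queue [41, 49] -> pop 41, enqueue [33], visited so far: [46, 41]
  queue [49, 33] -> pop 49, enqueue [none], visited so far: [46, 41, 49]
  queue [33] -> pop 33, enqueue [2], visited so far: [46, 41, 49, 33]
  queue [2] -> pop 2, enqueue [none], visited so far: [46, 41, 49, 33, 2]
Result: [46, 41, 49, 33, 2]


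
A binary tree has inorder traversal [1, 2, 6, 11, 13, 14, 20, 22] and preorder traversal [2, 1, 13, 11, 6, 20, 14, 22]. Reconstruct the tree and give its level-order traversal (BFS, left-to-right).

Inorder:  [1, 2, 6, 11, 13, 14, 20, 22]
Preorder: [2, 1, 13, 11, 6, 20, 14, 22]
Algorithm: preorder visits root first, so consume preorder in order;
for each root, split the current inorder slice at that value into
left-subtree inorder and right-subtree inorder, then recurse.
Recursive splits:
  root=2; inorder splits into left=[1], right=[6, 11, 13, 14, 20, 22]
  root=1; inorder splits into left=[], right=[]
  root=13; inorder splits into left=[6, 11], right=[14, 20, 22]
  root=11; inorder splits into left=[6], right=[]
  root=6; inorder splits into left=[], right=[]
  root=20; inorder splits into left=[14], right=[22]
  root=14; inorder splits into left=[], right=[]
  root=22; inorder splits into left=[], right=[]
Reconstructed level-order: [2, 1, 13, 11, 20, 6, 14, 22]


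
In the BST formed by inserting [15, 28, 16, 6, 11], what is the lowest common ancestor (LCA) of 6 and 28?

Tree insertion order: [15, 28, 16, 6, 11]
Tree (level-order array): [15, 6, 28, None, 11, 16]
In a BST, the LCA of p=6, q=28 is the first node v on the
root-to-leaf path with p <= v <= q (go left if both < v, right if both > v).
Walk from root:
  at 15: 6 <= 15 <= 28, this is the LCA
LCA = 15


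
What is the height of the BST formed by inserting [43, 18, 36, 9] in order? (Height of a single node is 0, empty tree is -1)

Insertion order: [43, 18, 36, 9]
Tree (level-order array): [43, 18, None, 9, 36]
Compute height bottom-up (empty subtree = -1):
  height(9) = 1 + max(-1, -1) = 0
  height(36) = 1 + max(-1, -1) = 0
  height(18) = 1 + max(0, 0) = 1
  height(43) = 1 + max(1, -1) = 2
Height = 2


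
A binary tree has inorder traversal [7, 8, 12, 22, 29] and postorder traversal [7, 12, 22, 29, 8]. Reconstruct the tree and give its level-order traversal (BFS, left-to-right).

Inorder:   [7, 8, 12, 22, 29]
Postorder: [7, 12, 22, 29, 8]
Algorithm: postorder visits root last, so walk postorder right-to-left;
each value is the root of the current inorder slice — split it at that
value, recurse on the right subtree first, then the left.
Recursive splits:
  root=8; inorder splits into left=[7], right=[12, 22, 29]
  root=29; inorder splits into left=[12, 22], right=[]
  root=22; inorder splits into left=[12], right=[]
  root=12; inorder splits into left=[], right=[]
  root=7; inorder splits into left=[], right=[]
Reconstructed level-order: [8, 7, 29, 22, 12]


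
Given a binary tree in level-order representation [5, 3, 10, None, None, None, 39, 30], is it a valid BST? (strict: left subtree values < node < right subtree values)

Level-order array: [5, 3, 10, None, None, None, 39, 30]
Validate using subtree bounds (lo, hi): at each node, require lo < value < hi,
then recurse left with hi=value and right with lo=value.
Preorder trace (stopping at first violation):
  at node 5 with bounds (-inf, +inf): OK
  at node 3 with bounds (-inf, 5): OK
  at node 10 with bounds (5, +inf): OK
  at node 39 with bounds (10, +inf): OK
  at node 30 with bounds (10, 39): OK
No violation found at any node.
Result: Valid BST


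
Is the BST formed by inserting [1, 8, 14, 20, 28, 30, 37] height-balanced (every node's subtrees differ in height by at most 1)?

Tree (level-order array): [1, None, 8, None, 14, None, 20, None, 28, None, 30, None, 37]
Definition: a tree is height-balanced if, at every node, |h(left) - h(right)| <= 1 (empty subtree has height -1).
Bottom-up per-node check:
  node 37: h_left=-1, h_right=-1, diff=0 [OK], height=0
  node 30: h_left=-1, h_right=0, diff=1 [OK], height=1
  node 28: h_left=-1, h_right=1, diff=2 [FAIL (|-1-1|=2 > 1)], height=2
  node 20: h_left=-1, h_right=2, diff=3 [FAIL (|-1-2|=3 > 1)], height=3
  node 14: h_left=-1, h_right=3, diff=4 [FAIL (|-1-3|=4 > 1)], height=4
  node 8: h_left=-1, h_right=4, diff=5 [FAIL (|-1-4|=5 > 1)], height=5
  node 1: h_left=-1, h_right=5, diff=6 [FAIL (|-1-5|=6 > 1)], height=6
Node 28 violates the condition: |-1 - 1| = 2 > 1.
Result: Not balanced


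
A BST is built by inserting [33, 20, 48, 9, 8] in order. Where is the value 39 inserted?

Starting tree (level order): [33, 20, 48, 9, None, None, None, 8]
Insertion path: 33 -> 48
Result: insert 39 as left child of 48
Final tree (level order): [33, 20, 48, 9, None, 39, None, 8]


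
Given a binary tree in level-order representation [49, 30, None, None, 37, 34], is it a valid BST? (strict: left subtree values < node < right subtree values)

Level-order array: [49, 30, None, None, 37, 34]
Validate using subtree bounds (lo, hi): at each node, require lo < value < hi,
then recurse left with hi=value and right with lo=value.
Preorder trace (stopping at first violation):
  at node 49 with bounds (-inf, +inf): OK
  at node 30 with bounds (-inf, 49): OK
  at node 37 with bounds (30, 49): OK
  at node 34 with bounds (30, 37): OK
No violation found at any node.
Result: Valid BST


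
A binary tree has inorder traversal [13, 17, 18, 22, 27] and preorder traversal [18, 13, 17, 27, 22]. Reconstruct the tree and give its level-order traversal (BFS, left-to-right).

Inorder:  [13, 17, 18, 22, 27]
Preorder: [18, 13, 17, 27, 22]
Algorithm: preorder visits root first, so consume preorder in order;
for each root, split the current inorder slice at that value into
left-subtree inorder and right-subtree inorder, then recurse.
Recursive splits:
  root=18; inorder splits into left=[13, 17], right=[22, 27]
  root=13; inorder splits into left=[], right=[17]
  root=17; inorder splits into left=[], right=[]
  root=27; inorder splits into left=[22], right=[]
  root=22; inorder splits into left=[], right=[]
Reconstructed level-order: [18, 13, 27, 17, 22]


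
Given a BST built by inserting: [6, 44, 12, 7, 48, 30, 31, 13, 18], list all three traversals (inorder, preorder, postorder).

Tree insertion order: [6, 44, 12, 7, 48, 30, 31, 13, 18]
Tree (level-order array): [6, None, 44, 12, 48, 7, 30, None, None, None, None, 13, 31, None, 18]
Inorder (L, root, R): [6, 7, 12, 13, 18, 30, 31, 44, 48]
Preorder (root, L, R): [6, 44, 12, 7, 30, 13, 18, 31, 48]
Postorder (L, R, root): [7, 18, 13, 31, 30, 12, 48, 44, 6]


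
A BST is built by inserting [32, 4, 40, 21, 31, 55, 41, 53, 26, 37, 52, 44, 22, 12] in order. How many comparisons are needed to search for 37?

Search path for 37: 32 -> 40 -> 37
Found: True
Comparisons: 3


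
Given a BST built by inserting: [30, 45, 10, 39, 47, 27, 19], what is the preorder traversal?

Tree insertion order: [30, 45, 10, 39, 47, 27, 19]
Tree (level-order array): [30, 10, 45, None, 27, 39, 47, 19]
Preorder traversal: [30, 10, 27, 19, 45, 39, 47]


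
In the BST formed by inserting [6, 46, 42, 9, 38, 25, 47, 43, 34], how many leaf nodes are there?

Tree built from: [6, 46, 42, 9, 38, 25, 47, 43, 34]
Tree (level-order array): [6, None, 46, 42, 47, 9, 43, None, None, None, 38, None, None, 25, None, None, 34]
Rule: A leaf has 0 children.
Per-node child counts:
  node 6: 1 child(ren)
  node 46: 2 child(ren)
  node 42: 2 child(ren)
  node 9: 1 child(ren)
  node 38: 1 child(ren)
  node 25: 1 child(ren)
  node 34: 0 child(ren)
  node 43: 0 child(ren)
  node 47: 0 child(ren)
Matching nodes: [34, 43, 47]
Count of leaf nodes: 3


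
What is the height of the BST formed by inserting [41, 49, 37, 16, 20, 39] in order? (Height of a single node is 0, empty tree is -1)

Insertion order: [41, 49, 37, 16, 20, 39]
Tree (level-order array): [41, 37, 49, 16, 39, None, None, None, 20]
Compute height bottom-up (empty subtree = -1):
  height(20) = 1 + max(-1, -1) = 0
  height(16) = 1 + max(-1, 0) = 1
  height(39) = 1 + max(-1, -1) = 0
  height(37) = 1 + max(1, 0) = 2
  height(49) = 1 + max(-1, -1) = 0
  height(41) = 1 + max(2, 0) = 3
Height = 3


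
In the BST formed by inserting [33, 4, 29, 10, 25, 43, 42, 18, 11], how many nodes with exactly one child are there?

Tree built from: [33, 4, 29, 10, 25, 43, 42, 18, 11]
Tree (level-order array): [33, 4, 43, None, 29, 42, None, 10, None, None, None, None, 25, 18, None, 11]
Rule: These are nodes with exactly 1 non-null child.
Per-node child counts:
  node 33: 2 child(ren)
  node 4: 1 child(ren)
  node 29: 1 child(ren)
  node 10: 1 child(ren)
  node 25: 1 child(ren)
  node 18: 1 child(ren)
  node 11: 0 child(ren)
  node 43: 1 child(ren)
  node 42: 0 child(ren)
Matching nodes: [4, 29, 10, 25, 18, 43]
Count of nodes with exactly one child: 6


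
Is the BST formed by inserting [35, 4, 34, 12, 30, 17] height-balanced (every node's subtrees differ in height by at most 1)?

Tree (level-order array): [35, 4, None, None, 34, 12, None, None, 30, 17]
Definition: a tree is height-balanced if, at every node, |h(left) - h(right)| <= 1 (empty subtree has height -1).
Bottom-up per-node check:
  node 17: h_left=-1, h_right=-1, diff=0 [OK], height=0
  node 30: h_left=0, h_right=-1, diff=1 [OK], height=1
  node 12: h_left=-1, h_right=1, diff=2 [FAIL (|-1-1|=2 > 1)], height=2
  node 34: h_left=2, h_right=-1, diff=3 [FAIL (|2--1|=3 > 1)], height=3
  node 4: h_left=-1, h_right=3, diff=4 [FAIL (|-1-3|=4 > 1)], height=4
  node 35: h_left=4, h_right=-1, diff=5 [FAIL (|4--1|=5 > 1)], height=5
Node 12 violates the condition: |-1 - 1| = 2 > 1.
Result: Not balanced


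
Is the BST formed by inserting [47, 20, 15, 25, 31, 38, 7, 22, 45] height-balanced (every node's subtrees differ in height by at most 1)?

Tree (level-order array): [47, 20, None, 15, 25, 7, None, 22, 31, None, None, None, None, None, 38, None, 45]
Definition: a tree is height-balanced if, at every node, |h(left) - h(right)| <= 1 (empty subtree has height -1).
Bottom-up per-node check:
  node 7: h_left=-1, h_right=-1, diff=0 [OK], height=0
  node 15: h_left=0, h_right=-1, diff=1 [OK], height=1
  node 22: h_left=-1, h_right=-1, diff=0 [OK], height=0
  node 45: h_left=-1, h_right=-1, diff=0 [OK], height=0
  node 38: h_left=-1, h_right=0, diff=1 [OK], height=1
  node 31: h_left=-1, h_right=1, diff=2 [FAIL (|-1-1|=2 > 1)], height=2
  node 25: h_left=0, h_right=2, diff=2 [FAIL (|0-2|=2 > 1)], height=3
  node 20: h_left=1, h_right=3, diff=2 [FAIL (|1-3|=2 > 1)], height=4
  node 47: h_left=4, h_right=-1, diff=5 [FAIL (|4--1|=5 > 1)], height=5
Node 31 violates the condition: |-1 - 1| = 2 > 1.
Result: Not balanced


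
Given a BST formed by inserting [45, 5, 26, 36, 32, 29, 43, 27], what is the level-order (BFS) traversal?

Tree insertion order: [45, 5, 26, 36, 32, 29, 43, 27]
Tree (level-order array): [45, 5, None, None, 26, None, 36, 32, 43, 29, None, None, None, 27]
BFS from the root, enqueuing left then right child of each popped node:
  queue [45] -> pop 45, enqueue [5], visited so far: [45]
  queue [5] -> pop 5, enqueue [26], visited so far: [45, 5]
  queue [26] -> pop 26, enqueue [36], visited so far: [45, 5, 26]
  queue [36] -> pop 36, enqueue [32, 43], visited so far: [45, 5, 26, 36]
  queue [32, 43] -> pop 32, enqueue [29], visited so far: [45, 5, 26, 36, 32]
  queue [43, 29] -> pop 43, enqueue [none], visited so far: [45, 5, 26, 36, 32, 43]
  queue [29] -> pop 29, enqueue [27], visited so far: [45, 5, 26, 36, 32, 43, 29]
  queue [27] -> pop 27, enqueue [none], visited so far: [45, 5, 26, 36, 32, 43, 29, 27]
Result: [45, 5, 26, 36, 32, 43, 29, 27]


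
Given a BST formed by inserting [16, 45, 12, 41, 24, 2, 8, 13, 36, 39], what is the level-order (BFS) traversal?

Tree insertion order: [16, 45, 12, 41, 24, 2, 8, 13, 36, 39]
Tree (level-order array): [16, 12, 45, 2, 13, 41, None, None, 8, None, None, 24, None, None, None, None, 36, None, 39]
BFS from the root, enqueuing left then right child of each popped node:
  queue [16] -> pop 16, enqueue [12, 45], visited so far: [16]
  queue [12, 45] -> pop 12, enqueue [2, 13], visited so far: [16, 12]
  queue [45, 2, 13] -> pop 45, enqueue [41], visited so far: [16, 12, 45]
  queue [2, 13, 41] -> pop 2, enqueue [8], visited so far: [16, 12, 45, 2]
  queue [13, 41, 8] -> pop 13, enqueue [none], visited so far: [16, 12, 45, 2, 13]
  queue [41, 8] -> pop 41, enqueue [24], visited so far: [16, 12, 45, 2, 13, 41]
  queue [8, 24] -> pop 8, enqueue [none], visited so far: [16, 12, 45, 2, 13, 41, 8]
  queue [24] -> pop 24, enqueue [36], visited so far: [16, 12, 45, 2, 13, 41, 8, 24]
  queue [36] -> pop 36, enqueue [39], visited so far: [16, 12, 45, 2, 13, 41, 8, 24, 36]
  queue [39] -> pop 39, enqueue [none], visited so far: [16, 12, 45, 2, 13, 41, 8, 24, 36, 39]
Result: [16, 12, 45, 2, 13, 41, 8, 24, 36, 39]


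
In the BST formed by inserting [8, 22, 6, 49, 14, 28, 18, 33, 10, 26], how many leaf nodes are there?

Tree built from: [8, 22, 6, 49, 14, 28, 18, 33, 10, 26]
Tree (level-order array): [8, 6, 22, None, None, 14, 49, 10, 18, 28, None, None, None, None, None, 26, 33]
Rule: A leaf has 0 children.
Per-node child counts:
  node 8: 2 child(ren)
  node 6: 0 child(ren)
  node 22: 2 child(ren)
  node 14: 2 child(ren)
  node 10: 0 child(ren)
  node 18: 0 child(ren)
  node 49: 1 child(ren)
  node 28: 2 child(ren)
  node 26: 0 child(ren)
  node 33: 0 child(ren)
Matching nodes: [6, 10, 18, 26, 33]
Count of leaf nodes: 5


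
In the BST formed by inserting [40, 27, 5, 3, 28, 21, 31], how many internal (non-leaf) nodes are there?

Tree built from: [40, 27, 5, 3, 28, 21, 31]
Tree (level-order array): [40, 27, None, 5, 28, 3, 21, None, 31]
Rule: An internal node has at least one child.
Per-node child counts:
  node 40: 1 child(ren)
  node 27: 2 child(ren)
  node 5: 2 child(ren)
  node 3: 0 child(ren)
  node 21: 0 child(ren)
  node 28: 1 child(ren)
  node 31: 0 child(ren)
Matching nodes: [40, 27, 5, 28]
Count of internal (non-leaf) nodes: 4


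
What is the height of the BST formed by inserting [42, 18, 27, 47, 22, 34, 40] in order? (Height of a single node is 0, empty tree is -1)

Insertion order: [42, 18, 27, 47, 22, 34, 40]
Tree (level-order array): [42, 18, 47, None, 27, None, None, 22, 34, None, None, None, 40]
Compute height bottom-up (empty subtree = -1):
  height(22) = 1 + max(-1, -1) = 0
  height(40) = 1 + max(-1, -1) = 0
  height(34) = 1 + max(-1, 0) = 1
  height(27) = 1 + max(0, 1) = 2
  height(18) = 1 + max(-1, 2) = 3
  height(47) = 1 + max(-1, -1) = 0
  height(42) = 1 + max(3, 0) = 4
Height = 4


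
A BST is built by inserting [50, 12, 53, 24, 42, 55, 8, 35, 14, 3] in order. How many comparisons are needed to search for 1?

Search path for 1: 50 -> 12 -> 8 -> 3
Found: False
Comparisons: 4


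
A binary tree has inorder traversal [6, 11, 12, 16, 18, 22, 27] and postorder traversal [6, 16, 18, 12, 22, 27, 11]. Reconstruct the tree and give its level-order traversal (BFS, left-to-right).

Inorder:   [6, 11, 12, 16, 18, 22, 27]
Postorder: [6, 16, 18, 12, 22, 27, 11]
Algorithm: postorder visits root last, so walk postorder right-to-left;
each value is the root of the current inorder slice — split it at that
value, recurse on the right subtree first, then the left.
Recursive splits:
  root=11; inorder splits into left=[6], right=[12, 16, 18, 22, 27]
  root=27; inorder splits into left=[12, 16, 18, 22], right=[]
  root=22; inorder splits into left=[12, 16, 18], right=[]
  root=12; inorder splits into left=[], right=[16, 18]
  root=18; inorder splits into left=[16], right=[]
  root=16; inorder splits into left=[], right=[]
  root=6; inorder splits into left=[], right=[]
Reconstructed level-order: [11, 6, 27, 22, 12, 18, 16]


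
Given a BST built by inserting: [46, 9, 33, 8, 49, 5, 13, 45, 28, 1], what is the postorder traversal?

Tree insertion order: [46, 9, 33, 8, 49, 5, 13, 45, 28, 1]
Tree (level-order array): [46, 9, 49, 8, 33, None, None, 5, None, 13, 45, 1, None, None, 28]
Postorder traversal: [1, 5, 8, 28, 13, 45, 33, 9, 49, 46]


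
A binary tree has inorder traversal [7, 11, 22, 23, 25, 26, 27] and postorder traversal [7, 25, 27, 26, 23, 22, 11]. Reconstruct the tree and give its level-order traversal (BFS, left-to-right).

Inorder:   [7, 11, 22, 23, 25, 26, 27]
Postorder: [7, 25, 27, 26, 23, 22, 11]
Algorithm: postorder visits root last, so walk postorder right-to-left;
each value is the root of the current inorder slice — split it at that
value, recurse on the right subtree first, then the left.
Recursive splits:
  root=11; inorder splits into left=[7], right=[22, 23, 25, 26, 27]
  root=22; inorder splits into left=[], right=[23, 25, 26, 27]
  root=23; inorder splits into left=[], right=[25, 26, 27]
  root=26; inorder splits into left=[25], right=[27]
  root=27; inorder splits into left=[], right=[]
  root=25; inorder splits into left=[], right=[]
  root=7; inorder splits into left=[], right=[]
Reconstructed level-order: [11, 7, 22, 23, 26, 25, 27]


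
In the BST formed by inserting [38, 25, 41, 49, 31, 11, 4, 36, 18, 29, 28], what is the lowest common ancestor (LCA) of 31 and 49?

Tree insertion order: [38, 25, 41, 49, 31, 11, 4, 36, 18, 29, 28]
Tree (level-order array): [38, 25, 41, 11, 31, None, 49, 4, 18, 29, 36, None, None, None, None, None, None, 28]
In a BST, the LCA of p=31, q=49 is the first node v on the
root-to-leaf path with p <= v <= q (go left if both < v, right if both > v).
Walk from root:
  at 38: 31 <= 38 <= 49, this is the LCA
LCA = 38


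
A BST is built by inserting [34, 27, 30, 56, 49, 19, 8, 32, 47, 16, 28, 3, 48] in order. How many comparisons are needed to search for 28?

Search path for 28: 34 -> 27 -> 30 -> 28
Found: True
Comparisons: 4


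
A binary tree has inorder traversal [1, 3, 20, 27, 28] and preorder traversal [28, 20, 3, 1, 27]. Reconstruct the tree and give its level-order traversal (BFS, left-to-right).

Inorder:  [1, 3, 20, 27, 28]
Preorder: [28, 20, 3, 1, 27]
Algorithm: preorder visits root first, so consume preorder in order;
for each root, split the current inorder slice at that value into
left-subtree inorder and right-subtree inorder, then recurse.
Recursive splits:
  root=28; inorder splits into left=[1, 3, 20, 27], right=[]
  root=20; inorder splits into left=[1, 3], right=[27]
  root=3; inorder splits into left=[1], right=[]
  root=1; inorder splits into left=[], right=[]
  root=27; inorder splits into left=[], right=[]
Reconstructed level-order: [28, 20, 3, 27, 1]


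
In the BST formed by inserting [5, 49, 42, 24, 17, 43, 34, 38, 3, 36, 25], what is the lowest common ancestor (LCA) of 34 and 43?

Tree insertion order: [5, 49, 42, 24, 17, 43, 34, 38, 3, 36, 25]
Tree (level-order array): [5, 3, 49, None, None, 42, None, 24, 43, 17, 34, None, None, None, None, 25, 38, None, None, 36]
In a BST, the LCA of p=34, q=43 is the first node v on the
root-to-leaf path with p <= v <= q (go left if both < v, right if both > v).
Walk from root:
  at 5: both 34 and 43 > 5, go right
  at 49: both 34 and 43 < 49, go left
  at 42: 34 <= 42 <= 43, this is the LCA
LCA = 42


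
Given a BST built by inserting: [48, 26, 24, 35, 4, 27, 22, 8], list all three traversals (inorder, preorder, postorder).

Tree insertion order: [48, 26, 24, 35, 4, 27, 22, 8]
Tree (level-order array): [48, 26, None, 24, 35, 4, None, 27, None, None, 22, None, None, 8]
Inorder (L, root, R): [4, 8, 22, 24, 26, 27, 35, 48]
Preorder (root, L, R): [48, 26, 24, 4, 22, 8, 35, 27]
Postorder (L, R, root): [8, 22, 4, 24, 27, 35, 26, 48]


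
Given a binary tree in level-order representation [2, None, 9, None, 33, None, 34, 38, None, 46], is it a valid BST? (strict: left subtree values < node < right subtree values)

Level-order array: [2, None, 9, None, 33, None, 34, 38, None, 46]
Validate using subtree bounds (lo, hi): at each node, require lo < value < hi,
then recurse left with hi=value and right with lo=value.
Preorder trace (stopping at first violation):
  at node 2 with bounds (-inf, +inf): OK
  at node 9 with bounds (2, +inf): OK
  at node 33 with bounds (9, +inf): OK
  at node 34 with bounds (33, +inf): OK
  at node 38 with bounds (33, 34): VIOLATION
Node 38 violates its bound: not (33 < 38 < 34).
Result: Not a valid BST


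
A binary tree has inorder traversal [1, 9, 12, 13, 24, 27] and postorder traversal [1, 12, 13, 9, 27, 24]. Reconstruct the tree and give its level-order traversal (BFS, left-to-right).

Inorder:   [1, 9, 12, 13, 24, 27]
Postorder: [1, 12, 13, 9, 27, 24]
Algorithm: postorder visits root last, so walk postorder right-to-left;
each value is the root of the current inorder slice — split it at that
value, recurse on the right subtree first, then the left.
Recursive splits:
  root=24; inorder splits into left=[1, 9, 12, 13], right=[27]
  root=27; inorder splits into left=[], right=[]
  root=9; inorder splits into left=[1], right=[12, 13]
  root=13; inorder splits into left=[12], right=[]
  root=12; inorder splits into left=[], right=[]
  root=1; inorder splits into left=[], right=[]
Reconstructed level-order: [24, 9, 27, 1, 13, 12]
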